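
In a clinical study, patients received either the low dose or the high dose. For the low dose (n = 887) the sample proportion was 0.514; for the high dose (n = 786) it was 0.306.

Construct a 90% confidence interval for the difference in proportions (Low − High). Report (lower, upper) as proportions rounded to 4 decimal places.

The two standard errors are √(0.5140×0.4860/887) = 0.01678 and √(0.3060×0.6940/786) = 0.01644.
Because the samples are independent, SE_diff = √(0.01678² + 0.01644²) = 0.02349.
Using z* = 1.645 for 90%, ME = 1.645 × 0.02349 = 0.03864.
p̂₁ − p̂₂ = 0.2080; interval 0.2080 ± 0.03864 gives (0.1694, 0.2466).

(0.1694, 0.2466)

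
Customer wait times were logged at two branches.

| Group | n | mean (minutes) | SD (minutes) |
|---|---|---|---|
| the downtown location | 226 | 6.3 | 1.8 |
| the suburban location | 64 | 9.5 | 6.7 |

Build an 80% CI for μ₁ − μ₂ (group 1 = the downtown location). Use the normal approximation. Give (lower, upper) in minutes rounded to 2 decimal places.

(-4.28, -2.12)

Per-group SEs: s₁/√n₁ = 1.8/√226 = 0.1197, s₂/√n₂ = 6.7/√64 = 0.8375.
Unpooled SE of the difference: √(0.01432809 + 0.70140625) = 0.8460.
Margin of error = z* · SE = 1.282 × 0.8460 = 1.0846.
x̄₁ − x̄₂ = 6.3 − 9.5 = -3.2000.
CI: -3.2000 ± 1.0846 = (-4.28, -2.12).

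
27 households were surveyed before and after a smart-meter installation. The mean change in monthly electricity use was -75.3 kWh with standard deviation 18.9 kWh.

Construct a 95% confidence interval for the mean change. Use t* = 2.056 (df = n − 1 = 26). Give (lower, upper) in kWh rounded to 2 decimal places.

(-82.78, -67.82)

This is a matched-pairs design, so SE = s_d/√n = 18.9/√27 = 3.6373.
Margin = 2.056 × 3.6373 = 7.4783; the interval is -75.3 ± 7.4783 = (-82.78, -67.82).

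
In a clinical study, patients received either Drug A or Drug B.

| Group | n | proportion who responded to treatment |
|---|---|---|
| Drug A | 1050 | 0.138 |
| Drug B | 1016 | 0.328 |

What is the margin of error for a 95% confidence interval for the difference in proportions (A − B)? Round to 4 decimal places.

0.0356

SE₁ = √(p̂₁(1−p̂₁)/n₁) = √(0.1380·0.8620/1050) = 0.01064; SE₂ = √(0.3280·0.6720/1016) = 0.01473.
Independent samples: SE of the difference = √(SE₁² + SE₂²) = √(0.0001132096 + 0.0002169729) = 0.01817.
z* for 95% confidence is 1.960, so the margin of error is 1.960 × 0.01817 = 0.03561.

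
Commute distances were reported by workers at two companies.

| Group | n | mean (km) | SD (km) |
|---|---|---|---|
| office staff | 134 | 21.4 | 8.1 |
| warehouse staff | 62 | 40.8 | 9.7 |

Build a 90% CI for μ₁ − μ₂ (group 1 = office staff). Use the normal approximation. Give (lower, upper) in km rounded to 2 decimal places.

SE₁ = s₁/√n₁ = 8.1/√134 = 0.6997; SE₂ = 9.7/√62 = 1.2319.
Independent samples, unequal variances: SE_diff = √(SE₁² + SE₂²) = √(0.48958009 + 1.51757761) = 1.4167.
z* = 1.645, so margin of error = 1.645 × 1.4167 = 2.3305.
Difference in means = 21.4 − 40.8 = -19.4000.
-19.4000 ± 2.3305 → (-21.73, -17.07).

(-21.73, -17.07)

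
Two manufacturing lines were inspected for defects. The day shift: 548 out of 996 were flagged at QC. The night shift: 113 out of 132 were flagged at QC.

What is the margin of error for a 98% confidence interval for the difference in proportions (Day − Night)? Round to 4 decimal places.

First, p̂₁ = 548/996 = 0.5502; p̂₂ = 113/132 = 0.8561.
The two standard errors are √(0.5502×0.4498/996) = 0.01576 and √(0.8561×0.1439/132) = 0.03055.
Because the samples are independent, SE_diff = √(0.01576² + 0.03055²) = 0.03438.
Using z* = 2.326 for 98%, ME = 2.326 × 0.03438 = 0.07997.

0.0800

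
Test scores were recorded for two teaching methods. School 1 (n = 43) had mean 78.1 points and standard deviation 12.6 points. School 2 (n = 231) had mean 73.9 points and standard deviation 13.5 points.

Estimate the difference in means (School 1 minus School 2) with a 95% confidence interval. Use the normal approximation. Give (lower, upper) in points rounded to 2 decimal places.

Per-group SEs: s₁/√n₁ = 12.6/√43 = 1.9215, s₂/√n₂ = 13.5/√231 = 0.8882.
Unpooled SE of the difference: √(3.69216225 + 0.78889924) = 2.1169.
Margin of error = z* · SE = 1.960 × 2.1169 = 4.1491.
x̄₁ − x̄₂ = 78.1 − 73.9 = 4.2000.
CI: 4.2000 ± 4.1491 = (0.05, 8.35).

(0.05, 8.35)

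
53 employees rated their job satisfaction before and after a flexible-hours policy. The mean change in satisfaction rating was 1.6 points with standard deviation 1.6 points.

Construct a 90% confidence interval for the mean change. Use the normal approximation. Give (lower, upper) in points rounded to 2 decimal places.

(1.24, 1.96)

This is a matched-pairs design, so SE = s_d/√n = 1.6/√53 = 0.2198.
Margin = 1.645 × 0.2198 = 0.3616; the interval is 1.6 ± 0.3616 = (1.24, 1.96).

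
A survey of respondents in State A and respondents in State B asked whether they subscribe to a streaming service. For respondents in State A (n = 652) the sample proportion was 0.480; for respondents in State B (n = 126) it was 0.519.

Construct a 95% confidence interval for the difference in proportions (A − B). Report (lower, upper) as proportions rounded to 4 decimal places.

(-0.1343, 0.0563)

SE₁ = √(p̂₁(1−p̂₁)/n₁) = √(0.4800·0.5200/652) = 0.01957; SE₂ = √(0.5190·0.4810/126) = 0.04451.
Independent samples: SE of the difference = √(SE₁² + SE₂²) = √(0.0003829849 + 0.0019811401) = 0.04862.
z* for 95% confidence is 1.960, so the margin of error is 1.960 × 0.04862 = 0.09530.
Point estimate p̂₁ − p̂₂ = 0.4800 − 0.5190 = -0.0390.
-0.0390 ± 0.09530 → (-0.1343, 0.0563).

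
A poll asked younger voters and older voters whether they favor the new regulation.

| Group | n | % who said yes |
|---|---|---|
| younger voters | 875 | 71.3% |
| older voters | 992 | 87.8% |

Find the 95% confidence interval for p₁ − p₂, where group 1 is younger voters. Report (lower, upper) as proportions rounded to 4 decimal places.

(-0.2012, -0.1288)

The two standard errors are √(0.7130×0.2870/875) = 0.01529 and √(0.8780×0.1220/992) = 0.01039.
Because the samples are independent, SE_diff = √(0.01529² + 0.01039²) = 0.01849.
Using z* = 1.960 for 95%, ME = 1.960 × 0.01849 = 0.03624.
p̂₁ − p̂₂ = -0.1650; interval -0.1650 ± 0.03624 gives (-0.2012, -0.1288).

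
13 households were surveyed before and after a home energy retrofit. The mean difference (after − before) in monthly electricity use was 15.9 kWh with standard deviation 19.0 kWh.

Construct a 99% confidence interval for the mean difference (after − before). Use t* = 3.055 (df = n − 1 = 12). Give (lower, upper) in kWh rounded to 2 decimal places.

(-0.20, 32.00)

This is a matched-pairs design, so SE = s_d/√n = 19.0/√13 = 5.2697.
Margin = 3.055 × 5.2697 = 16.0989; the interval is 15.9 ± 16.0989 = (-0.20, 32.00).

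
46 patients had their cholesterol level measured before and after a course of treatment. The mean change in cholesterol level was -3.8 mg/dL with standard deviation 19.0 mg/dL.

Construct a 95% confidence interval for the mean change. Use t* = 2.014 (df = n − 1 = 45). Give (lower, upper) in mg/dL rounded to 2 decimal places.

(-9.44, 1.84)

Paired design: SE = s_d/√n = 19.0/√46 = 2.8014.
t* = 2.014; margin of error = 2.014 × 2.8014 = 5.6420.
-3.8 ± 5.6420 → (-9.44, 1.84).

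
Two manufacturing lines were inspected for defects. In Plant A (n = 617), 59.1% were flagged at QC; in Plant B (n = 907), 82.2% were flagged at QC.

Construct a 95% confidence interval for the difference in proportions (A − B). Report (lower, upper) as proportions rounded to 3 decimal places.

Each SE is √(p̂(1−p̂)/n): √(0.5910·0.4090/617) = 0.01979 and √(0.8220·0.1780/907) = 0.01270.
SE(p̂₁ − p̂₂) = √(SE₁² + SE₂²) = √(0.0003916441 + 0.00016129) = 0.02351, since the two samples are independent.
At 95% confidence z* = 1.960; margin = 1.960 × 0.02351 = 0.04608.
The difference is 0.5910 − 0.8220 = -0.2310, so the interval is -0.2310 ± 0.04608 = (-0.277, -0.185).

(-0.277, -0.185)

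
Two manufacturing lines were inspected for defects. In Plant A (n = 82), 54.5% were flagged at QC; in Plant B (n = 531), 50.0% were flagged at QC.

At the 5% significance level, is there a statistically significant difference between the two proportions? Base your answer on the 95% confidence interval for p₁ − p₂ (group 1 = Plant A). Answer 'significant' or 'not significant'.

Each SE is √(p̂(1−p̂)/n): √(0.5450·0.4550/82) = 0.05499 and √(0.5000·0.5000/531) = 0.02170.
SE(p̂₁ − p̂₂) = √(SE₁² + SE₂²) = √(0.0030239001 + 0.00047089) = 0.05912, since the two samples are independent.
At 95% confidence z* = 1.960; margin = 1.960 × 0.05912 = 0.11588.
The difference is 0.5450 − 0.5000 = 0.0450, so the interval is 0.0450 ± 0.11588 = (-0.07088, 0.16088).
The interval (-0.07088, 0.16088) contains 0, so the difference is not significant.

not significant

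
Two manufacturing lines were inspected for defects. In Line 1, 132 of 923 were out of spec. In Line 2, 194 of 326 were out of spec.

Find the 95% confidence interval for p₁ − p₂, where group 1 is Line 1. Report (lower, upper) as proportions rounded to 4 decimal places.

First, p̂₁ = 132/923 = 0.1430; p̂₂ = 194/326 = 0.5951.
The two standard errors are √(0.1430×0.8570/923) = 0.01152 and √(0.5951×0.4049/326) = 0.02719.
Because the samples are independent, SE_diff = √(0.01152² + 0.02719²) = 0.02953.
Using z* = 1.960 for 95%, ME = 1.960 × 0.02953 = 0.05788.
p̂₁ − p̂₂ = -0.4521; interval -0.4521 ± 0.05788 gives (-0.5100, -0.3942).

(-0.5100, -0.3942)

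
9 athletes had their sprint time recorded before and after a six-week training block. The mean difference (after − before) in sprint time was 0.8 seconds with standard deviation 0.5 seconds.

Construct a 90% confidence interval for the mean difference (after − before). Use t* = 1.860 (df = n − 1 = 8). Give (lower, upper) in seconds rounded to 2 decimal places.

(0.49, 1.11)

Paired design: SE = s_d/√n = 0.5/√9 = 0.1667.
t* = 1.860; margin of error = 1.860 × 0.1667 = 0.3101.
0.8 ± 0.3101 → (0.49, 1.11).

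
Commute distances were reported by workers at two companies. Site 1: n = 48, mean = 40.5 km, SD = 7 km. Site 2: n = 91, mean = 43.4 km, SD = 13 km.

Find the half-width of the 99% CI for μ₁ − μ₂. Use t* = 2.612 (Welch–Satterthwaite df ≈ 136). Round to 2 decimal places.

4.43

Standard errors of each mean: 7/√48 = 1.0104 and 13/√91 = 1.3628.
SE(x̄₁ − x̄₂) = √(1.0104² + 1.3628²) = 1.6965 for independent samples with unequal variances.
With t* = 2.612, the margin is 2.612 × 1.6965 = 4.4313.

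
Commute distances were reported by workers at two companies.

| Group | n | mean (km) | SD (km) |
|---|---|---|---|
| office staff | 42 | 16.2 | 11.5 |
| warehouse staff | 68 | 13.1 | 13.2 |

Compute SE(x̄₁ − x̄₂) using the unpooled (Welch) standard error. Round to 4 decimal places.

2.3898

SE₁ = s₁/√n₁ = 11.5/√42 = 1.7745; SE₂ = 13.2/√68 = 1.6007.
Independent samples, unequal variances: SE_diff = √(SE₁² + SE₂²) = √(3.14885025 + 2.56224049) = 2.3898.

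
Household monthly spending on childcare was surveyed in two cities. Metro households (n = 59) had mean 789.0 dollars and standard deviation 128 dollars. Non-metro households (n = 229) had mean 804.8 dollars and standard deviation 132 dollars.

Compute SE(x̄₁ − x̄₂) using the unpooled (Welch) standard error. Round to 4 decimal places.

18.8091

SE₁ = s₁/√n₁ = 128/√59 = 16.6642; SE₂ = 132/√229 = 8.7228.
Independent samples, unequal variances: SE_diff = √(SE₁² + SE₂²) = √(277.69556164 + 76.08723984) = 18.8091.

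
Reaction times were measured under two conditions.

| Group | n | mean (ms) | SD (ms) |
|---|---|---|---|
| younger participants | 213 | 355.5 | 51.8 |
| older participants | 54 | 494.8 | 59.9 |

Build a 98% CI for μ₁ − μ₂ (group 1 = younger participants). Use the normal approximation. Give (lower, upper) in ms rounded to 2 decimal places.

SE₁ = s₁/√n₁ = 51.8/√213 = 3.5493; SE₂ = 59.9/√54 = 8.1514.
Independent samples, unequal variances: SE_diff = √(SE₁² + SE₂²) = √(12.59753049 + 66.44532196) = 8.8906.
z* = 2.326, so margin of error = 2.326 × 8.8906 = 20.6795.
Difference in means = 355.5 − 494.8 = -139.3000.
-139.3000 ± 20.6795 → (-159.98, -118.62).

(-159.98, -118.62)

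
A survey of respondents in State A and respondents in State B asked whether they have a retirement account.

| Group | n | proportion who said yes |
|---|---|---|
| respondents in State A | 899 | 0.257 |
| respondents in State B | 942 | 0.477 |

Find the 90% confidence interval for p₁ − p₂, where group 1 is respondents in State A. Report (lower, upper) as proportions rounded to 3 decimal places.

Each SE is √(p̂(1−p̂)/n): √(0.2570·0.7430/899) = 0.01457 and √(0.4770·0.5230/942) = 0.01627.
SE(p̂₁ − p̂₂) = √(SE₁² + SE₂²) = √(0.0002122849 + 0.0002647129) = 0.02184, since the two samples are independent.
At 90% confidence z* = 1.645; margin = 1.645 × 0.02184 = 0.03593.
The difference is 0.2570 − 0.4770 = -0.2200, so the interval is -0.2200 ± 0.03593 = (-0.256, -0.184).

(-0.256, -0.184)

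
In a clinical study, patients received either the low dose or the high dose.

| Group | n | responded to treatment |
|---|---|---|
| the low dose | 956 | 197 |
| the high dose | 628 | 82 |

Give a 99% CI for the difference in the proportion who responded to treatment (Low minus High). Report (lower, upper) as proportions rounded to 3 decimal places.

(0.027, 0.124)

First, p̂₁ = 197/956 = 0.2061; p̂₂ = 82/628 = 0.1306.
The two standard errors are √(0.2061×0.7939/956) = 0.01308 and √(0.1306×0.8694/628) = 0.01345.
Because the samples are independent, SE_diff = √(0.01308² + 0.01345²) = 0.01876.
Using z* = 2.576 for 99%, ME = 2.576 × 0.01876 = 0.04833.
p̂₁ − p̂₂ = 0.0755; interval 0.0755 ± 0.04833 gives (0.027, 0.124).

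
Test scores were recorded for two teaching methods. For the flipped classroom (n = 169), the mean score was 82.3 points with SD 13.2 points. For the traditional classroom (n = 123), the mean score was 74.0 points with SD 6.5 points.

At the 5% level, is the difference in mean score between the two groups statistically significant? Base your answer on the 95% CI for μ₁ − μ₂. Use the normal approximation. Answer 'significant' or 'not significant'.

Per-group SEs: s₁/√n₁ = 13.2/√169 = 1.0154, s₂/√n₂ = 6.5/√123 = 0.5861.
Unpooled SE of the difference: √(1.03103716 + 0.34351321) = 1.1724.
Margin of error = z* · SE = 1.960 × 1.1724 = 2.2979.
x̄₁ − x̄₂ = 82.3 − 74.0 = 8.3000.
CI: 8.3000 ± 2.2979 = (6.0021, 10.5979).
The interval (6.0021, 10.5979) does not contain 0, so the difference is significant.

significant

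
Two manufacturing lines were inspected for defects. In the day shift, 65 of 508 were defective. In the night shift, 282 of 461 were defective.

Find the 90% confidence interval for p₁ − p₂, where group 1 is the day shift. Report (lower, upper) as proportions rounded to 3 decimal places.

(-0.528, -0.439)

Sample proportions: 65/508 = 0.1280, 282/461 = 0.6117.
Each SE is √(p̂(1−p̂)/n): √(0.1280·0.8720/508) = 0.01482 and √(0.6117·0.3883/461) = 0.02270.
SE(p̂₁ − p̂₂) = √(SE₁² + SE₂²) = √(0.0002196324 + 0.00051529) = 0.02711, since the two samples are independent.
At 90% confidence z* = 1.645; margin = 1.645 × 0.02711 = 0.04460.
The difference is 0.1280 − 0.6117 = -0.4837, so the interval is -0.4837 ± 0.04460 = (-0.528, -0.439).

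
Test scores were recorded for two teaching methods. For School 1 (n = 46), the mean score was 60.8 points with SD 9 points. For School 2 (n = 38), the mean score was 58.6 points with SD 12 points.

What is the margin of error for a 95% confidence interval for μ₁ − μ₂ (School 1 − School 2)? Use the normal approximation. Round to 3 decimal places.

SE₁ = s₁/√n₁ = 9/√46 = 1.3270; SE₂ = 12/√38 = 1.9467.
Independent samples, unequal variances: SE_diff = √(SE₁² + SE₂²) = √(1.760929 + 3.78964089) = 2.3560.
z* = 1.960, so margin of error = 1.960 × 2.3560 = 4.6178.

4.618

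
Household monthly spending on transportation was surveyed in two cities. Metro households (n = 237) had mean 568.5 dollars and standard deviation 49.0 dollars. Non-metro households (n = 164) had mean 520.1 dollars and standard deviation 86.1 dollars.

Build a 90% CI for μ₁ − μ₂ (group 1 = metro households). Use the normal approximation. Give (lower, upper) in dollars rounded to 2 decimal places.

Per-group SEs: s₁/√n₁ = 49.0/√237 = 3.1829, s₂/√n₂ = 86.1/√164 = 6.7233.
Unpooled SE of the difference: √(10.13085241 + 45.20276289) = 7.4387.
Margin of error = z* · SE = 1.645 × 7.4387 = 12.2367.
x̄₁ − x̄₂ = 568.5 − 520.1 = 48.4000.
CI: 48.4000 ± 12.2367 = (36.16, 60.64).

(36.16, 60.64)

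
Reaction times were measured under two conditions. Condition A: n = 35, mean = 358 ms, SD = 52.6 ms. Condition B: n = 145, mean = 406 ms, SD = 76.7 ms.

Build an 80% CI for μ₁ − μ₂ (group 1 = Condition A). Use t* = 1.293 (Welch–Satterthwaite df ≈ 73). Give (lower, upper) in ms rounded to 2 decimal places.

(-62.14, -33.86)

Standard errors of each mean: 52.6/√35 = 8.8910 and 76.7/√145 = 6.3696.
SE(x̄₁ − x̄₂) = √(8.8910² + 6.3696²) = 10.9372 for independent samples with unequal variances.
With t* = 1.293, the margin is 1.293 × 10.9372 = 14.1418.
x̄₁ − x̄₂ = 358 − 406 = -48.0000; the interval is -48.0000 ± 14.1418 = (-62.14, -33.86).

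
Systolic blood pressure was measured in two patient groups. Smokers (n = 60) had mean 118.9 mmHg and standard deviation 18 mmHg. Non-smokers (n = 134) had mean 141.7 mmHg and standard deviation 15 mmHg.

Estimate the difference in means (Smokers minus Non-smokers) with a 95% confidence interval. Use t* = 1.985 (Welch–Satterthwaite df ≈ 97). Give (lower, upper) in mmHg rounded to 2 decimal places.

(-28.08, -17.52)

SE₁ = s₁/√n₁ = 18/√60 = 2.3238; SE₂ = 15/√134 = 1.2958.
Independent samples, unequal variances: SE_diff = √(SE₁² + SE₂²) = √(5.40004644 + 1.67909764) = 2.6607.
t* = 1.985, so margin of error = 1.985 × 2.6607 = 5.2815.
Difference in means = 118.9 − 141.7 = -22.8000.
-22.8000 ± 5.2815 → (-28.08, -17.52).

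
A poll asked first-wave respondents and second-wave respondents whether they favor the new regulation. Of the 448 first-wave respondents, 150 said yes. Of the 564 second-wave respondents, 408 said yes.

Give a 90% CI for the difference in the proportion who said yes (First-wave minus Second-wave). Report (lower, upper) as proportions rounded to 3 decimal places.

(-0.437, -0.341)

p̂₁ = 150/448 = 0.3348 and p̂₂ = 408/564 = 0.7234.
SE₁ = √(p̂₁(1−p̂₁)/n₁) = √(0.3348·0.6652/448) = 0.02230; SE₂ = √(0.7234·0.2766/564) = 0.01884.
Independent samples: SE of the difference = √(SE₁² + SE₂²) = √(0.00049729 + 0.0003549456) = 0.02919.
z* for 90% confidence is 1.645, so the margin of error is 1.645 × 0.02919 = 0.04802.
Point estimate p̂₁ − p̂₂ = 0.3348 − 0.7234 = -0.3886.
-0.3886 ± 0.04802 → (-0.437, -0.341).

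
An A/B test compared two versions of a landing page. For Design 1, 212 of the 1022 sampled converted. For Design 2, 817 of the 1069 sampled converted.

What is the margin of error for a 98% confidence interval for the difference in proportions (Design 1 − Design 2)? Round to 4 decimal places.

First, p̂₁ = 212/1022 = 0.2074; p̂₂ = 817/1069 = 0.7643.
The two standard errors are √(0.2074×0.7926/1022) = 0.01268 and √(0.7643×0.2357/1069) = 0.01298.
Because the samples are independent, SE_diff = √(0.01268² + 0.01298²) = 0.01815.
Using z* = 2.326 for 98%, ME = 2.326 × 0.01815 = 0.04222.

0.0422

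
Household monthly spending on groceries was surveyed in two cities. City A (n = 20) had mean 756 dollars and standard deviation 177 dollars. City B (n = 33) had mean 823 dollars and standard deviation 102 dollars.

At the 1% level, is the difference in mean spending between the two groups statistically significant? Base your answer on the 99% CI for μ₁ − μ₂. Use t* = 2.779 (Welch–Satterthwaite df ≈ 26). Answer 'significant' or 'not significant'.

Per-group SEs: s₁/√n₁ = 177/√20 = 39.5784, s₂/√n₂ = 102/√33 = 17.7559.
Unpooled SE of the difference: √(1566.44974656 + 315.27198481) = 43.3788.
Margin of error = t* · SE = 2.779 × 43.3788 = 120.5497.
x̄₁ − x̄₂ = 756 − 823 = -67.0000.
CI: -67.0000 ± 120.5497 = (-187.5497, 53.5497).
The interval (-187.5497, 53.5497) contains 0, so the difference is not significant.

not significant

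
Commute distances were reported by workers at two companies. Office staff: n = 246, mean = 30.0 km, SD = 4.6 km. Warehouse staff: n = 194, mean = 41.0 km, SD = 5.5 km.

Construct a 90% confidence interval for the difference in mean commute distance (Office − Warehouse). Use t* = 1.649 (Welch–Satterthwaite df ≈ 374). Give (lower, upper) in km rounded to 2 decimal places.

(-11.81, -10.19)

SE₁ = s₁/√n₁ = 4.6/√246 = 0.2933; SE₂ = 5.5/√194 = 0.3949.
Independent samples, unequal variances: SE_diff = √(SE₁² + SE₂²) = √(0.08602489 + 0.15594601) = 0.4919.
t* = 1.649, so margin of error = 1.649 × 0.4919 = 0.8111.
Difference in means = 30.0 − 41.0 = -11.0000.
-11.0000 ± 0.8111 → (-11.81, -10.19).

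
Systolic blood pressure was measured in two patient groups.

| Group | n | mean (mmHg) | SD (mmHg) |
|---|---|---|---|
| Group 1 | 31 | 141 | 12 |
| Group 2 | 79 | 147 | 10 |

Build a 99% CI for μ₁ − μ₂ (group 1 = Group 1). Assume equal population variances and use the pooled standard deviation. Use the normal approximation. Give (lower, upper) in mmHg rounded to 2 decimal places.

Pooled variance s_p² = [30·12² + 78·10²] / (31+79−2) = 112.2222, so s_p = 10.5935.
SE_diff = s_p·√(1/n₁ + 1/n₂) = 10.5935·√(1/31 + 1/79) = 2.2451.
z* = 2.576; margin = 2.576 × 2.2451 = 5.7834.
Difference = 141 − 147 = -6.0000.
-6.0000 ± 5.7834 → (-11.78, -0.22).

(-11.78, -0.22)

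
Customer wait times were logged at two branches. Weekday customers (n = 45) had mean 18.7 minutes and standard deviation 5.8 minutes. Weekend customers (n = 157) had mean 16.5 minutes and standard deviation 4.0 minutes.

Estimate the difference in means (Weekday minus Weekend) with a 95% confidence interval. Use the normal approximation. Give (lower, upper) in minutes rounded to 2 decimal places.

(0.39, 4.01)

Per-group SEs: s₁/√n₁ = 5.8/√45 = 0.8646, s₂/√n₂ = 4.0/√157 = 0.3192.
Unpooled SE of the difference: √(0.74753316 + 0.10188864) = 0.9216.
Margin of error = z* · SE = 1.960 × 0.9216 = 1.8063.
x̄₁ − x̄₂ = 18.7 − 16.5 = 2.2000.
CI: 2.2000 ± 1.8063 = (0.39, 4.01).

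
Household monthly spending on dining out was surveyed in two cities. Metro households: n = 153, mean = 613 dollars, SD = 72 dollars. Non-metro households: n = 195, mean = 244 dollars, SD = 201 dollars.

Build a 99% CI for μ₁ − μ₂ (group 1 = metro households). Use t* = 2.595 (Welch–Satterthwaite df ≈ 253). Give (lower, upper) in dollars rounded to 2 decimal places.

Standard errors of each mean: 72/√153 = 5.8209 and 201/√195 = 14.3939.
SE(x̄₁ − x̄₂) = √(5.8209² + 14.3939²) = 15.5263 for independent samples with unequal variances.
With t* = 2.595, the margin is 2.595 × 15.5263 = 40.2907.
x̄₁ − x̄₂ = 613 − 244 = 369.0000; the interval is 369.0000 ± 40.2907 = (328.71, 409.29).

(328.71, 409.29)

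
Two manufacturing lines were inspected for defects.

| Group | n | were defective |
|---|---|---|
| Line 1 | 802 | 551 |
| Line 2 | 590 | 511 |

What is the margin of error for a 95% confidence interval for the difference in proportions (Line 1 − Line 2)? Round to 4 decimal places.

0.0422

p̂₁ = 551/802 = 0.6870 and p̂₂ = 511/590 = 0.8661.
SE₁ = √(p̂₁(1−p̂₁)/n₁) = √(0.6870·0.3130/802) = 0.01637; SE₂ = √(0.8661·0.1339/590) = 0.01402.
Independent samples: SE of the difference = √(SE₁² + SE₂²) = √(0.0002679769 + 0.0001965604) = 0.02155.
z* for 95% confidence is 1.960, so the margin of error is 1.960 × 0.02155 = 0.04224.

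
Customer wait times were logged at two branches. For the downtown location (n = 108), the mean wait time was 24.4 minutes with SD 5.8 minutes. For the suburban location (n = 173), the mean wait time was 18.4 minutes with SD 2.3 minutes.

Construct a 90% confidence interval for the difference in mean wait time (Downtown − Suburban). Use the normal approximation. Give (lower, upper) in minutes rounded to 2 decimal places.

Standard errors of each mean: 5.8/√108 = 0.5581 and 2.3/√173 = 0.1749.
SE(x̄₁ − x̄₂) = √(0.5581² + 0.1749²) = 0.5849 for independent samples with unequal variances.
With z* = 1.645, the margin is 1.645 × 0.5849 = 0.9622.
x̄₁ − x̄₂ = 24.4 − 18.4 = 6.0000; the interval is 6.0000 ± 0.9622 = (5.04, 6.96).

(5.04, 6.96)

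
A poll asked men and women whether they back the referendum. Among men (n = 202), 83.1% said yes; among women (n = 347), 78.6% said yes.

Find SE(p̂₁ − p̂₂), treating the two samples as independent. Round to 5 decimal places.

The two standard errors are √(0.8310×0.1690/202) = 0.02637 and √(0.7860×0.2140/347) = 0.02202.
Because the samples are independent, SE_diff = √(0.02637² + 0.02202²) = 0.03435.

0.03435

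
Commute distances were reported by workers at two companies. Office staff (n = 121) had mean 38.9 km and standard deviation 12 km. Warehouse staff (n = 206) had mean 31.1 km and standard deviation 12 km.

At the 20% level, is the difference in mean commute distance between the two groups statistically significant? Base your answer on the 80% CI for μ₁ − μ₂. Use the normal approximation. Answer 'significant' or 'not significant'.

SE₁ = s₁/√n₁ = 12/√121 = 1.0909; SE₂ = 12/√206 = 0.8361.
Independent samples, unequal variances: SE_diff = √(SE₁² + SE₂²) = √(1.19006281 + 0.69906321) = 1.3745.
z* = 1.282, so margin of error = 1.282 × 1.3745 = 1.7621.
Difference in means = 38.9 − 31.1 = 7.8000.
7.8000 ± 1.7621 → (6.0379, 9.5621).
The interval (6.0379, 9.5621) does not contain 0, so the difference is significant.

significant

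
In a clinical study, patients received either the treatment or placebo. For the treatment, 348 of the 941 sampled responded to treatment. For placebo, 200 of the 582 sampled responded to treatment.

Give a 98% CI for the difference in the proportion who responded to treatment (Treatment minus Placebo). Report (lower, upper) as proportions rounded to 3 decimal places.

(-0.032, 0.085)

First, p̂₁ = 348/941 = 0.3698; p̂₂ = 200/582 = 0.3436.
The two standard errors are √(0.3698×0.6302/941) = 0.01574 and √(0.3436×0.6564/582) = 0.01969.
Because the samples are independent, SE_diff = √(0.01574² + 0.01969²) = 0.02521.
Using z* = 2.326 for 98%, ME = 2.326 × 0.02521 = 0.05864.
p̂₁ − p̂₂ = 0.0262; interval 0.0262 ± 0.05864 gives (-0.032, 0.085).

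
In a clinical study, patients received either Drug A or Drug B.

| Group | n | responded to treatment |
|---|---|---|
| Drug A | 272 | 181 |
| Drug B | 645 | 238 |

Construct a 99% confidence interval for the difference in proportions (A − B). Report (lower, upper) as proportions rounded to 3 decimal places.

p̂₁ = 181/272 = 0.6654 and p̂₂ = 238/645 = 0.3690.
SE₁ = √(p̂₁(1−p̂₁)/n₁) = √(0.6654·0.3346/272) = 0.02861; SE₂ = √(0.3690·0.6310/645) = 0.01900.
Independent samples: SE of the difference = √(SE₁² + SE₂²) = √(0.0008185321 + 0.000361) = 0.03434.
z* for 99% confidence is 2.576, so the margin of error is 2.576 × 0.03434 = 0.08846.
Point estimate p̂₁ − p̂₂ = 0.6654 − 0.3690 = 0.2964.
0.2964 ± 0.08846 → (0.208, 0.385).

(0.208, 0.385)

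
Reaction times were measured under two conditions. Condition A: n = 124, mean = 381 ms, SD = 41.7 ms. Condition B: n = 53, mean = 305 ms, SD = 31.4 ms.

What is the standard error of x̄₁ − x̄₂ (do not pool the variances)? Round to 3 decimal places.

Standard errors of each mean: 41.7/√124 = 3.7448 and 31.4/√53 = 4.3131.
SE(x̄₁ − x̄₂) = √(3.7448² + 4.3131²) = 5.7119 for independent samples with unequal variances.

5.712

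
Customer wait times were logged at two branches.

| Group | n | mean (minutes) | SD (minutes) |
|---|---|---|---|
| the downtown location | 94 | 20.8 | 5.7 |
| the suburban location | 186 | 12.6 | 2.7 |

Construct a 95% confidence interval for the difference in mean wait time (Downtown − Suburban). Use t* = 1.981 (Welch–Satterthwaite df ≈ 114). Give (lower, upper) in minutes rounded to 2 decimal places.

(6.97, 9.43)

Per-group SEs: s₁/√n₁ = 5.7/√94 = 0.5879, s₂/√n₂ = 2.7/√186 = 0.1980.
Unpooled SE of the difference: √(0.34562641 + 0.039204) = 0.6203.
Margin of error = t* · SE = 1.981 × 0.6203 = 1.2288.
x̄₁ − x̄₂ = 20.8 − 12.6 = 8.2000.
CI: 8.2000 ± 1.2288 = (6.97, 9.43).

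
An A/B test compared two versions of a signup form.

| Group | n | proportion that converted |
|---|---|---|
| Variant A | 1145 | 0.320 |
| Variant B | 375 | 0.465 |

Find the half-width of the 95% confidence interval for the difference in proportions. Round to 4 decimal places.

0.0573

Each SE is √(p̂(1−p̂)/n): √(0.3200·0.6800/1145) = 0.01379 and √(0.4650·0.5350/375) = 0.02576.
SE(p̂₁ − p̂₂) = √(SE₁² + SE₂²) = √(0.0001901641 + 0.0006635776) = 0.02922, since the two samples are independent.
At 95% confidence z* = 1.960; margin = 1.960 × 0.02922 = 0.05727.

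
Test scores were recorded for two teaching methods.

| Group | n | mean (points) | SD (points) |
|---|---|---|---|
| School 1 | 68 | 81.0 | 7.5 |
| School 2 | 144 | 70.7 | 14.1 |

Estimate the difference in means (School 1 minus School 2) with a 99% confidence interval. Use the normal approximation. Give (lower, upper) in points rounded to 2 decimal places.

(6.47, 14.13)

Standard errors of each mean: 7.5/√68 = 0.9095 and 14.1/√144 = 1.1750.
SE(x̄₁ − x̄₂) = √(0.9095² + 1.1750²) = 1.4859 for independent samples with unequal variances.
With z* = 2.576, the margin is 2.576 × 1.4859 = 3.8277.
x̄₁ − x̄₂ = 81.0 − 70.7 = 10.3000; the interval is 10.3000 ± 3.8277 = (6.47, 14.13).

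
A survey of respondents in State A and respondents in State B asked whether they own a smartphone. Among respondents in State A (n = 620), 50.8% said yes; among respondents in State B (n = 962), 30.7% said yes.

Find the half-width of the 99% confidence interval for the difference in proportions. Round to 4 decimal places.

0.0644

SE₁ = √(p̂₁(1−p̂₁)/n₁) = √(0.5080·0.4920/620) = 0.02008; SE₂ = √(0.3070·0.6930/962) = 0.01487.
Independent samples: SE of the difference = √(SE₁² + SE₂²) = √(0.0004032064 + 0.0002211169) = 0.02499.
z* for 99% confidence is 2.576, so the margin of error is 2.576 × 0.02499 = 0.06437.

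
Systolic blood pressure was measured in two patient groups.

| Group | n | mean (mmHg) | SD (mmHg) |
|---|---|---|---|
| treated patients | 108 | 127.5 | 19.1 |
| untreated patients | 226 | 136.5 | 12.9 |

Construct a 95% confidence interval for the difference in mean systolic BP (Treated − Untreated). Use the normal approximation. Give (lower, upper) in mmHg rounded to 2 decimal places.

(-12.98, -5.02)

SE₁ = s₁/√n₁ = 19.1/√108 = 1.8379; SE₂ = 12.9/√226 = 0.8581.
Independent samples, unequal variances: SE_diff = √(SE₁² + SE₂²) = √(3.37787641 + 0.73633561) = 2.0284.
z* = 1.960, so margin of error = 1.960 × 2.0284 = 3.9757.
Difference in means = 127.5 − 136.5 = -9.0000.
-9.0000 ± 3.9757 → (-12.98, -5.02).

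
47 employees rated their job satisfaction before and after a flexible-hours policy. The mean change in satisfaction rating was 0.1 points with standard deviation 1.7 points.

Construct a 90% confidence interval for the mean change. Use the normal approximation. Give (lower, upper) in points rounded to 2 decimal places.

This is a matched-pairs design, so SE = s_d/√n = 1.7/√47 = 0.2480.
Margin = 1.645 × 0.2480 = 0.4080; the interval is 0.1 ± 0.4080 = (-0.31, 0.51).

(-0.31, 0.51)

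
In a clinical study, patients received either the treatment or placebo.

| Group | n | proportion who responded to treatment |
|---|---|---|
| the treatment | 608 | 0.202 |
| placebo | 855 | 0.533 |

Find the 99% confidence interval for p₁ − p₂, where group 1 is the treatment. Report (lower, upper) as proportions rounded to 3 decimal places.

SE₁ = √(p̂₁(1−p̂₁)/n₁) = √(0.2020·0.7980/608) = 0.01628; SE₂ = √(0.5330·0.4670/855) = 0.01706.
Independent samples: SE of the difference = √(SE₁² + SE₂²) = √(0.0002650384 + 0.0002910436) = 0.02358.
z* for 99% confidence is 2.576, so the margin of error is 2.576 × 0.02358 = 0.06074.
Point estimate p̂₁ − p̂₂ = 0.2020 − 0.5330 = -0.3310.
-0.3310 ± 0.06074 → (-0.392, -0.270).

(-0.392, -0.270)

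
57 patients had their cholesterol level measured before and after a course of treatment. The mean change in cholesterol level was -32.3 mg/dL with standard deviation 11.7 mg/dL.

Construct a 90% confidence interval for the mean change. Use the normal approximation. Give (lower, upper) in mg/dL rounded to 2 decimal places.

This is a matched-pairs design, so SE = s_d/√n = 11.7/√57 = 1.5497.
Margin = 1.645 × 1.5497 = 2.5493; the interval is -32.3 ± 2.5493 = (-34.85, -29.75).

(-34.85, -29.75)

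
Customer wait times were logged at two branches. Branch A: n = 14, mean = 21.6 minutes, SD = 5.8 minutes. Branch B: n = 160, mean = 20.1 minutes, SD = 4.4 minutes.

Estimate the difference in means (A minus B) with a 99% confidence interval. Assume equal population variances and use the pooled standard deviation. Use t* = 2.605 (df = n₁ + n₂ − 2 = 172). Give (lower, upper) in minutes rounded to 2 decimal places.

(-1.78, 4.78)

s_p = √[((n₁−1)s₁² + (n₂−1)s₂²)/(n₁+n₂−2)] = √[(13·5.8² + 159·4.4²)/172] = 4.5210.
SE = 4.5210·√(1/14 + 1/160) = 1.2600.
With t* = 2.605, margin = 2.605 × 1.2600 = 3.2823.
x̄₁ − x̄₂ = 21.6 − 20.1 = 1.5000; interval 1.5000 ± 3.2823 = (-1.78, 4.78).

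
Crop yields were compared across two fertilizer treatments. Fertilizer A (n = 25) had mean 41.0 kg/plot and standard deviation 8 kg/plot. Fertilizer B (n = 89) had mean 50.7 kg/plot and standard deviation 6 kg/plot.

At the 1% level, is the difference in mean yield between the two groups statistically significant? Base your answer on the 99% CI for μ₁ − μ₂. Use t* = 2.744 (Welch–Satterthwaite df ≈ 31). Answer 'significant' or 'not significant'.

significant

Standard errors of each mean: 8/√25 = 1.6000 and 6/√89 = 0.6360.
SE(x̄₁ − x̄₂) = √(1.6000² + 0.6360²) = 1.7218 for independent samples with unequal variances.
With t* = 2.744, the margin is 2.744 × 1.7218 = 4.7246.
x̄₁ − x̄₂ = 41.0 − 50.7 = -9.7000; the interval is -9.7000 ± 4.7246 = (-14.4246, -4.9754).
The interval (-14.4246, -4.9754) does not contain 0, so the difference is significant.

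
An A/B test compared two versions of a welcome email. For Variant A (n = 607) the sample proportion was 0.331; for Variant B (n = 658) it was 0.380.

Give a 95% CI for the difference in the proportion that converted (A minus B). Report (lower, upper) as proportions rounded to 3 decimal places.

Each SE is √(p̂(1−p̂)/n): √(0.3310·0.6690/607) = 0.01910 and √(0.3800·0.6200/658) = 0.01892.
SE(p̂₁ − p̂₂) = √(SE₁² + SE₂²) = √(0.00036481 + 0.0003579664) = 0.02688, since the two samples are independent.
At 95% confidence z* = 1.960; margin = 1.960 × 0.02688 = 0.05268.
The difference is 0.3310 − 0.3800 = -0.0490, so the interval is -0.0490 ± 0.05268 = (-0.102, 0.004).

(-0.102, 0.004)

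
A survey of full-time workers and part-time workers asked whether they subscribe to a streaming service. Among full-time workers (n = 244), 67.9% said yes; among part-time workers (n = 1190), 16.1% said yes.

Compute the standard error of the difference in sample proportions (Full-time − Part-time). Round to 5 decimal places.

0.03173

SE₁ = √(p̂₁(1−p̂₁)/n₁) = √(0.6790·0.3210/244) = 0.02989; SE₂ = √(0.1610·0.8390/1190) = 0.01065.
Independent samples: SE of the difference = √(SE₁² + SE₂²) = √(0.0008934121 + 0.0001134225) = 0.03173.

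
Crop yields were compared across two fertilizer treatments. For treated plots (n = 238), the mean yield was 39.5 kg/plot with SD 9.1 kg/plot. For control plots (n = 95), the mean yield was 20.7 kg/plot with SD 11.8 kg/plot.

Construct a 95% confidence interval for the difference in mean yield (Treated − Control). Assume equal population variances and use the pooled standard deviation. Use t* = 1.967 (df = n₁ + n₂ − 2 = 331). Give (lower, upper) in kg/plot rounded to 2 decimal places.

(16.43, 21.17)

Pooled variance s_p² = [237·9.1² + 94·11.8²] / (238+95−2) = 98.8354, so s_p = 9.9416.
SE_diff = s_p·√(1/n₁ + 1/n₂) = 9.9416·√(1/238 + 1/95) = 1.2065.
t* = 1.967; margin = 1.967 × 1.2065 = 2.3732.
Difference = 39.5 − 20.7 = 18.8000.
18.8000 ± 2.3732 → (16.43, 21.17).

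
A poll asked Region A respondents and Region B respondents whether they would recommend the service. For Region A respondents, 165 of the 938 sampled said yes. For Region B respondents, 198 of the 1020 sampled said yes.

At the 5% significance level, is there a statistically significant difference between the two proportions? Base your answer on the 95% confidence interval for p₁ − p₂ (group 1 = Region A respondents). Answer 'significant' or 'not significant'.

not significant

Sample proportions: 165/938 = 0.1759, 198/1020 = 0.1941.
Each SE is √(p̂(1−p̂)/n): √(0.1759·0.8241/938) = 0.01243 and √(0.1941·0.8059/1020) = 0.01238.
SE(p̂₁ − p̂₂) = √(SE₁² + SE₂²) = √(0.0001545049 + 0.0001532644) = 0.01754, since the two samples are independent.
At 95% confidence z* = 1.960; margin = 1.960 × 0.01754 = 0.03438.
The difference is 0.1759 − 0.1941 = -0.0182, so the interval is -0.0182 ± 0.03438 = (-0.05258, 0.01618).
The interval (-0.05258, 0.01618) contains 0, so the difference is not significant.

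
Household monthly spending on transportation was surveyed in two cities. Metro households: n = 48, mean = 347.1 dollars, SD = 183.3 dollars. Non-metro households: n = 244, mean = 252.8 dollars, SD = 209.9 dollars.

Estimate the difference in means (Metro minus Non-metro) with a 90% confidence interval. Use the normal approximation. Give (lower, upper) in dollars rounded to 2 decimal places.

Per-group SEs: s₁/√n₁ = 183.3/√48 = 26.4571, s₂/√n₂ = 209.9/√244 = 13.4375.
Unpooled SE of the difference: √(699.97814041 + 180.56640625) = 29.6740.
Margin of error = z* · SE = 1.645 × 29.6740 = 48.8137.
x̄₁ − x̄₂ = 347.1 − 252.8 = 94.3000.
CI: 94.3000 ± 48.8137 = (45.49, 143.11).

(45.49, 143.11)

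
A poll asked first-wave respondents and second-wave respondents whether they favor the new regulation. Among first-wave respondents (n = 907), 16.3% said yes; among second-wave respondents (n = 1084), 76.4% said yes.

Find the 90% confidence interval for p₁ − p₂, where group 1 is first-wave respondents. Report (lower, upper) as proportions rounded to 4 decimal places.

The two standard errors are √(0.1630×0.8370/907) = 0.01226 and √(0.7640×0.2360/1084) = 0.01290.
Because the samples are independent, SE_diff = √(0.01226² + 0.01290²) = 0.01780.
Using z* = 1.645 for 90%, ME = 1.645 × 0.01780 = 0.02928.
p̂₁ − p̂₂ = -0.6010; interval -0.6010 ± 0.02928 gives (-0.6303, -0.5717).

(-0.6303, -0.5717)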